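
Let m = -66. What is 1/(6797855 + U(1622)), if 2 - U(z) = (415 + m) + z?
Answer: 1/6795886 ≈ 1.4715e-7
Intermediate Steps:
U(z) = -347 - z (U(z) = 2 - ((415 - 66) + z) = 2 - (349 + z) = 2 + (-349 - z) = -347 - z)
1/(6797855 + U(1622)) = 1/(6797855 + (-347 - 1*1622)) = 1/(6797855 + (-347 - 1622)) = 1/(6797855 - 1969) = 1/6795886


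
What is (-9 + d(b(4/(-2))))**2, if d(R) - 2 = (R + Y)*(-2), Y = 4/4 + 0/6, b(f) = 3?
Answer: 225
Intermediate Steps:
Y = 1 (Y = 4*(1/4) + 0*(1/6) = 1 + 0 = 1)
d(R) = -2*R (d(R) = 2 + (R + 1)*(-2) = 2 + (1 + R)*(-2) = 2 + (-2 - 2*R) = -2*R)
(-9 + d(b(4/(-2))))**2 = (-9 - 2*3)**2 = (-9 - 6)**2 = (-15)**2 = 225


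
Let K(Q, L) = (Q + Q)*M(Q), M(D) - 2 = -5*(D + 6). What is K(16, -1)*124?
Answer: -428544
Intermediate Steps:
M(D) = -28 - 5*D (M(D) = 2 - 5*(D + 6) = 2 - 5*(6 + D) = 2 + (-30 - 5*D) = -28 - 5*D)
K(Q, L) = 2*Q*(-28 - 5*Q) (K(Q, L) = (Q + Q)*(-28 - 5*Q) = (2*Q)*(-28 - 5*Q) = 2*Q*(-28 - 5*Q))
K(16, -1)*124 = -2*16*(28 + 5*16)*124 = -2*16*(28 + 80)*124 = -2*16*108*124 = -3456*124 = -428544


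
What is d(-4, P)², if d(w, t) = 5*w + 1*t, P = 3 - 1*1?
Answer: 324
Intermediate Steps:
P = 2 (P = 3 - 1 = 2)
d(w, t) = t + 5*w (d(w, t) = 5*w + t = t + 5*w)
d(-4, P)² = (2 + 5*(-4))² = (2 - 20)² = (-18)² = 324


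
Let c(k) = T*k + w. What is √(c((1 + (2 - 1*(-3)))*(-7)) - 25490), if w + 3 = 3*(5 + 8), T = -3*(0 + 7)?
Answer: 2*I*√6143 ≈ 156.75*I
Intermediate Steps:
T = -21 (T = -3*7 = -21)
w = 36 (w = -3 + 3*(5 + 8) = -3 + 3*13 = -3 + 39 = 36)
c(k) = 36 - 21*k (c(k) = -21*k + 36 = 36 - 21*k)
√(c((1 + (2 - 1*(-3)))*(-7)) - 25490) = √((36 - 21*(1 + (2 - 1*(-3)))*(-7)) - 25490) = √((36 - 21*(1 + (2 + 3))*(-7)) - 25490) = √((36 - 21*(1 + 5)*(-7)) - 25490) = √((36 - 126*(-7)) - 25490) = √((36 - 21*(-42)) - 25490) = √((36 + 882) - 25490) = √(918 - 25490) = √(-24572) = 2*I*√6143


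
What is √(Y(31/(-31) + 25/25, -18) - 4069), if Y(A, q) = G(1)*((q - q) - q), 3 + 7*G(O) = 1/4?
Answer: I*√798910/14 ≈ 63.844*I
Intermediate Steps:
G(O) = -11/28 (G(O) = -3/7 + (⅐)/4 = -3/7 + (⅐)*(¼) = -3/7 + 1/28 = -11/28)
Y(A, q) = 11*q/28 (Y(A, q) = -11*((q - q) - q)/28 = -11*(0 - q)/28 = -(-11)*q/28 = 11*q/28)
√(Y(31/(-31) + 25/25, -18) - 4069) = √((11/28)*(-18) - 4069) = √(-99/14 - 4069) = √(-57065/14) = I*√798910/14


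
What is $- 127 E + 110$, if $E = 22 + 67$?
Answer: $-11193$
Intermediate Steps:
$E = 89$
$- 127 E + 110 = \left(-127\right) 89 + 110 = -11303 + 110 = -11193$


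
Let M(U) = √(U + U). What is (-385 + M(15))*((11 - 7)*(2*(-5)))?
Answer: 15400 - 40*√30 ≈ 15181.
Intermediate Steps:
M(U) = √2*√U (M(U) = √(2*U) = √2*√U)
(-385 + M(15))*((11 - 7)*(2*(-5))) = (-385 + √2*√15)*((11 - 7)*(2*(-5))) = (-385 + √30)*(4*(-10)) = (-385 + √30)*(-40) = 15400 - 40*√30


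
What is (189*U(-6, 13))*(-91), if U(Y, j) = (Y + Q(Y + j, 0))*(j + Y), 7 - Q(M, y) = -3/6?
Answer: -361179/2 ≈ -1.8059e+5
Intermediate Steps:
Q(M, y) = 15/2 (Q(M, y) = 7 - (-3)/6 = 7 - 1*(-1/2) = 7 + 1/2 = 15/2)
U(Y, j) = (15/2 + Y)*(Y + j) (U(Y, j) = (Y + 15/2)*(j + Y) = (15/2 + Y)*(Y + j))
(189*U(-6, 13))*(-91) = (189*((-6)**2 + (15/2)*(-6) + (15/2)*13 - 6*13))*(-91) = (189*(36 - 45 + 195/2 - 78))*(-91) = (189*(21/2))*(-91) = (3969/2)*(-91) = -361179/2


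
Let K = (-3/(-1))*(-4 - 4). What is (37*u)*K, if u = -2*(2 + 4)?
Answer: 10656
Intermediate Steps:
u = -12 (u = -2*6 = -12)
K = -24 (K = -3*(-1)*(-8) = 3*(-8) = -24)
(37*u)*K = (37*(-12))*(-24) = -444*(-24) = 10656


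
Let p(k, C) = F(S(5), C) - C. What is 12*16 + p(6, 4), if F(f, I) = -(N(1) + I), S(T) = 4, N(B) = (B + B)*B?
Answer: 182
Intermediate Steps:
N(B) = 2*B**2 (N(B) = (2*B)*B = 2*B**2)
F(f, I) = -2 - I (F(f, I) = -(2*1**2 + I) = -(2*1 + I) = -(2 + I) = -2 - I)
p(k, C) = -2 - 2*C (p(k, C) = (-2 - C) - C = -2 - 2*C)
12*16 + p(6, 4) = 12*16 + (-2 - 2*4) = 192 + (-2 - 8) = 192 - 10 = 182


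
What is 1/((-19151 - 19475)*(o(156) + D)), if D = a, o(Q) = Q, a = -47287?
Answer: 1/1820482006 ≈ 5.4930e-10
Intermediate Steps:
D = -47287
1/((-19151 - 19475)*(o(156) + D)) = 1/((-19151 - 19475)*(156 - 47287)) = 1/(-38626*(-47131)) = 1/1820482006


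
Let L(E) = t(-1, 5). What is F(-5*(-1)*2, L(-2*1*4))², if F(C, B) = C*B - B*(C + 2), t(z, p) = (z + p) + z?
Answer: 36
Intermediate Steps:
t(z, p) = p + 2*z (t(z, p) = (p + z) + z = p + 2*z)
L(E) = 3 (L(E) = 5 + 2*(-1) = 5 - 2 = 3)
F(C, B) = B*C - B*(2 + C)
F(-5*(-1)*2, L(-2*1*4))² = (-2*3)² = (-6)² = 36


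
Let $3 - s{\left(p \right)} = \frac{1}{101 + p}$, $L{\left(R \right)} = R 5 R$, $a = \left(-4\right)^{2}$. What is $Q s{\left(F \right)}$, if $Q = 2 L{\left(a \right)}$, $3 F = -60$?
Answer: $\frac{619520}{81} \approx 7648.4$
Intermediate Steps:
$F = -20$ ($F = \frac{1}{3} \left(-60\right) = -20$)
$a = 16$
$L{\left(R \right)} = 5 R^{2}$ ($L{\left(R \right)} = 5 R R = 5 R^{2}$)
$s{\left(p \right)} = 3 - \frac{1}{101 + p}$
$Q = 2560$ ($Q = 2 \cdot 5 \cdot 16^{2} = 2 \cdot 5 \cdot 256 = 2 \cdot 1280 = 2560$)
$Q s{\left(F \right)} = 2560 \frac{302 + 3 \left(-20\right)}{101 - 20} = 2560 \frac{302 - 60}{81} = 2560 \cdot \frac{1}{81} \cdot 242 = 2560 \cdot \frac{242}{81} = \frac{619520}{81}$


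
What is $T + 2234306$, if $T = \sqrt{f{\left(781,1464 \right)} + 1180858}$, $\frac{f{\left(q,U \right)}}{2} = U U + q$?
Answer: $2234306 + 6 \sqrt{151917} \approx 2.2366 \cdot 10^{6}$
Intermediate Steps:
$f{\left(q,U \right)} = 2 q + 2 U^{2}$ ($f{\left(q,U \right)} = 2 \left(U U + q\right) = 2 \left(U^{2} + q\right) = 2 \left(q + U^{2}\right) = 2 q + 2 U^{2}$)
$T = 6 \sqrt{151917}$ ($T = \sqrt{\left(2 \cdot 781 + 2 \cdot 1464^{2}\right) + 1180858} = \sqrt{\left(1562 + 2 \cdot 2143296\right) + 1180858} = \sqrt{\left(1562 + 4286592\right) + 1180858} = \sqrt{4288154 + 1180858} = \sqrt{5469012} = 6 \sqrt{151917} \approx 2338.6$)
$T + 2234306 = 6 \sqrt{151917} + 2234306 = 2234306 + 6 \sqrt{151917}$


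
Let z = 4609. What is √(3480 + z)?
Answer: √8089 ≈ 89.939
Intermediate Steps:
√(3480 + z) = √(3480 + 4609) = √8089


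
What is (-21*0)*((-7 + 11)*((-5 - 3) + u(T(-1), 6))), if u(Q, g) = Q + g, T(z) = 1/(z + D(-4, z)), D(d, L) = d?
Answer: 0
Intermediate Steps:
T(z) = 1/(-4 + z) (T(z) = 1/(z - 4) = 1/(-4 + z))
(-21*0)*((-7 + 11)*((-5 - 3) + u(T(-1), 6))) = (-21*0)*((-7 + 11)*((-5 - 3) + (1/(-4 - 1) + 6))) = 0*(4*(-8 + (1/(-5) + 6))) = 0*(4*(-8 + (-⅕ + 6))) = 0*(4*(-8 + 29/5)) = 0*(4*(-11/5)) = 0*(-44/5) = 0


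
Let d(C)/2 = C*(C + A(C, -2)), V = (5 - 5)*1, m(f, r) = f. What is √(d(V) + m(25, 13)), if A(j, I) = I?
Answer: 5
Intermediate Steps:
V = 0 (V = 0*1 = 0)
d(C) = 2*C*(-2 + C) (d(C) = 2*(C*(C - 2)) = 2*(C*(-2 + C)) = 2*C*(-2 + C))
√(d(V) + m(25, 13)) = √(2*0*(-2 + 0) + 25) = √(2*0*(-2) + 25) = √(0 + 25) = √25 = 5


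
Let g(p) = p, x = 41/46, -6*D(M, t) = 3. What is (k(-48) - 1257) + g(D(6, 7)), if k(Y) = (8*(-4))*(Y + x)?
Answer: 11499/46 ≈ 249.98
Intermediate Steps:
D(M, t) = -½ (D(M, t) = -⅙*3 = -½)
x = 41/46 (x = 41*(1/46) = 41/46 ≈ 0.89130)
k(Y) = -656/23 - 32*Y (k(Y) = (8*(-4))*(Y + 41/46) = -32*(41/46 + Y) = -656/23 - 32*Y)
(k(-48) - 1257) + g(D(6, 7)) = ((-656/23 - 32*(-48)) - 1257) - ½ = ((-656/23 + 1536) - 1257) - ½ = (34672/23 - 1257) - ½ = 5761/23 - ½ = 11499/46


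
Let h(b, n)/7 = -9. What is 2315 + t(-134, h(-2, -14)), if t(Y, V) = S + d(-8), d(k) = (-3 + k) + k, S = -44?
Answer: 2252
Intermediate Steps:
h(b, n) = -63 (h(b, n) = 7*(-9) = -63)
d(k) = -3 + 2*k
t(Y, V) = -63 (t(Y, V) = -44 + (-3 + 2*(-8)) = -44 + (-3 - 16) = -44 - 19 = -63)
2315 + t(-134, h(-2, -14)) = 2315 - 63 = 2252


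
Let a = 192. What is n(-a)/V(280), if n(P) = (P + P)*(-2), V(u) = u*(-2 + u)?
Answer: 48/4865 ≈ 0.0098664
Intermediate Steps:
n(P) = -4*P (n(P) = (2*P)*(-2) = -4*P)
n(-a)/V(280) = (-(-4)*192)/((280*(-2 + 280))) = (-4*(-192))/((280*278)) = 768/77840 = 768*(1/77840) = 48/4865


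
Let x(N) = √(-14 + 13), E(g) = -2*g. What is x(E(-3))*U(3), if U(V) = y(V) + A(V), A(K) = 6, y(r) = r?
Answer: 9*I ≈ 9.0*I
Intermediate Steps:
x(N) = I (x(N) = √(-1) = I)
U(V) = 6 + V (U(V) = V + 6 = 6 + V)
x(E(-3))*U(3) = I*(6 + 3) = I*9 = 9*I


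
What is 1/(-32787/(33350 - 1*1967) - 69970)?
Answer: -3487/243989033 ≈ -1.4292e-5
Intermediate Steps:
1/(-32787/(33350 - 1*1967) - 69970) = 1/(-32787/(33350 - 1967) - 69970) = 1/(-32787/31383 - 69970) = 1/(-32787*1/31383 - 69970) = 1/(-3643/3487 - 69970) = 1/(-243989033/3487) = -3487/243989033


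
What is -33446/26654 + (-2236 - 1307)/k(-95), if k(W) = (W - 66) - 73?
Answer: 14434793/1039506 ≈ 13.886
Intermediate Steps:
k(W) = -139 + W (k(W) = (-66 + W) - 73 = -139 + W)
-33446/26654 + (-2236 - 1307)/k(-95) = -33446/26654 + (-2236 - 1307)/(-139 - 95) = -33446*1/26654 - 3543/(-234) = -16723/13327 - 3543*(-1/234) = -16723/13327 + 1181/78 = 14434793/1039506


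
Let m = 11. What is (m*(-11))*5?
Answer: -605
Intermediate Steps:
(m*(-11))*5 = (11*(-11))*5 = -121*5 = -605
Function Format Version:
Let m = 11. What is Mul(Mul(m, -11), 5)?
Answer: -605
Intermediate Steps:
Mul(Mul(m, -11), 5) = Mul(Mul(11, -11), 5) = Mul(-121, 5) = -605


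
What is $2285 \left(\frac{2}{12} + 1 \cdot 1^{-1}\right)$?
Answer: $\frac{15995}{6} \approx 2665.8$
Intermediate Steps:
$2285 \left(\frac{2}{12} + 1 \cdot 1^{-1}\right) = 2285 \left(2 \cdot \frac{1}{12} + 1 \cdot 1\right) = 2285 \left(\frac{1}{6} + 1\right) = 2285 \cdot \frac{7}{6} = \frac{15995}{6}$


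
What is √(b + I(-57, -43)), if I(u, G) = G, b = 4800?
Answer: √4757 ≈ 68.971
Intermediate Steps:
√(b + I(-57, -43)) = √(4800 - 43) = √4757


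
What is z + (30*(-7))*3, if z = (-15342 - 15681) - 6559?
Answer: -38212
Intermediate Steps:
z = -37582 (z = -31023 - 6559 = -37582)
z + (30*(-7))*3 = -37582 + (30*(-7))*3 = -37582 - 210*3 = -37582 - 630 = -38212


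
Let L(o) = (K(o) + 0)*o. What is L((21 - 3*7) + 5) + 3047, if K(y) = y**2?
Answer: 3172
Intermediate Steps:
L(o) = o**3 (L(o) = (o**2 + 0)*o = o**2*o = o**3)
L((21 - 3*7) + 5) + 3047 = ((21 - 3*7) + 5)**3 + 3047 = ((21 - 21) + 5)**3 + 3047 = (0 + 5)**3 + 3047 = 5**3 + 3047 = 125 + 3047 = 3172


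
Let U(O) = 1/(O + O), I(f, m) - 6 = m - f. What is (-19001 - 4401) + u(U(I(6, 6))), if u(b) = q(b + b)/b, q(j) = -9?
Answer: -23510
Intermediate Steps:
I(f, m) = 6 + m - f (I(f, m) = 6 + (m - f) = 6 + m - f)
U(O) = 1/(2*O)
u(b) = -9/b
(-19001 - 4401) + u(U(I(6, 6))) = (-19001 - 4401) - 9/(1/(2*(6 + 6 - 1*6))) = -23402 - 9/(1/(2*(6 + 6 - 6))) = -23402 - 9/((½)/6) = -23402 - 9/((½)*(⅙)) = -23402 - 9/1/12 = -23402 - 9*12 = -23402 - 108 = -23510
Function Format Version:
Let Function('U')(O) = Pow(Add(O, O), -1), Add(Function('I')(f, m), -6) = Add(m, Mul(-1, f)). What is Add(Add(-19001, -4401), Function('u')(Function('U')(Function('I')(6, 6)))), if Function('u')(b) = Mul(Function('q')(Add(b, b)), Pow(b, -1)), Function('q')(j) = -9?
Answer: -23510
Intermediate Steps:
Function('I')(f, m) = Add(6, m, Mul(-1, f)) (Function('I')(f, m) = Add(6, Add(m, Mul(-1, f))) = Add(6, m, Mul(-1, f)))
Function('U')(O) = Mul(Rational(1, 2), Pow(O, -1)) (Function('U')(O) = Pow(Mul(2, O), -1) = Mul(Rational(1, 2), Pow(O, -1)))
Function('u')(b) = Mul(-9, Pow(b, -1))
Add(Add(-19001, -4401), Function('u')(Function('U')(Function('I')(6, 6)))) = Add(Add(-19001, -4401), Mul(-9, Pow(Mul(Rational(1, 2), Pow(Add(6, 6, Mul(-1, 6)), -1)), -1))) = Add(-23402, Mul(-9, Pow(Mul(Rational(1, 2), Pow(Add(6, 6, -6), -1)), -1))) = Add(-23402, Mul(-9, Pow(Mul(Rational(1, 2), Pow(6, -1)), -1))) = Add(-23402, Mul(-9, Pow(Mul(Rational(1, 2), Rational(1, 6)), -1))) = Add(-23402, Mul(-9, Pow(Rational(1, 12), -1))) = Add(-23402, Mul(-9, 12)) = Add(-23402, -108) = -23510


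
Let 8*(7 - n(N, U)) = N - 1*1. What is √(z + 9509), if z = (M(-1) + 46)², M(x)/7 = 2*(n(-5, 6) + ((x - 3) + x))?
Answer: √66597/2 ≈ 129.03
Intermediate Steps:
n(N, U) = 57/8 - N/8 (n(N, U) = 7 - (N - 1*1)/8 = 7 - (N - 1)/8 = 7 - (-1 + N)/8 = 7 + (⅛ - N/8) = 57/8 - N/8)
M(x) = 133/2 + 28*x (M(x) = 7*(2*((57/8 - ⅛*(-5)) + ((x - 3) + x))) = 7*(2*((57/8 + 5/8) + ((-3 + x) + x))) = 7*(2*(31/4 + (-3 + 2*x))) = 7*(2*(19/4 + 2*x)) = 7*(19/2 + 4*x) = 133/2 + 28*x)
z = 28561/4 (z = ((133/2 + 28*(-1)) + 46)² = ((133/2 - 28) + 46)² = (77/2 + 46)² = (169/2)² = 28561/4 ≈ 7140.3)
√(z + 9509) = √(28561/4 + 9509) = √(66597/4) = √66597/2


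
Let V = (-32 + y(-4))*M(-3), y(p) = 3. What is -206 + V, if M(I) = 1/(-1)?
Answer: -177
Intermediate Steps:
M(I) = -1
V = 29 (V = (-32 + 3)*(-1) = -29*(-1) = 29)
-206 + V = -206 + 29 = -177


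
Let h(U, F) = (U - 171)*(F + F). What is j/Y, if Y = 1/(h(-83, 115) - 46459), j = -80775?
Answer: 8471601225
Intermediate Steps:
h(U, F) = 2*F*(-171 + U) (h(U, F) = (-171 + U)*(2*F) = 2*F*(-171 + U))
Y = -1/104879 (Y = 1/(2*115*(-171 - 83) - 46459) = 1/(2*115*(-254) - 46459) = 1/(-58420 - 46459) = 1/(-104879) = -1/104879 ≈ -9.5348e-6)
j/Y = -80775/(-1/104879) = -80775*(-104879) = 8471601225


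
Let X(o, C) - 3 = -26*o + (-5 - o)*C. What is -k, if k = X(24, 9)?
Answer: 882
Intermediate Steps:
X(o, C) = 3 - 26*o + C*(-5 - o) (X(o, C) = 3 + (-26*o + (-5 - o)*C) = 3 + (-26*o + C*(-5 - o)) = 3 - 26*o + C*(-5 - o))
k = -882 (k = 3 - 26*24 - 5*9 - 1*9*24 = 3 - 624 - 45 - 216 = -882)
-k = -1*(-882) = 882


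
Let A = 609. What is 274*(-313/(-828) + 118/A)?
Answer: 13166659/84042 ≈ 156.67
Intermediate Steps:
274*(-313/(-828) + 118/A) = 274*(-313/(-828) + 118/609) = 274*(-313*(-1/828) + 118*(1/609)) = 274*(313/828 + 118/609) = 274*(96107/168084) = 13166659/84042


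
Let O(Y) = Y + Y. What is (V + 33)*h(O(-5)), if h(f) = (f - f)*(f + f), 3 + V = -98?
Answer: 0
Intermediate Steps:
O(Y) = 2*Y
V = -101 (V = -3 - 98 = -101)
h(f) = 0 (h(f) = 0*(2*f) = 0)
(V + 33)*h(O(-5)) = (-101 + 33)*0 = -68*0 = 0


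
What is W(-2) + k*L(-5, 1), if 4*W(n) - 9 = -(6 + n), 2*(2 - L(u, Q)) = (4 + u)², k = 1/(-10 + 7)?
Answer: ¾ ≈ 0.75000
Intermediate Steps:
k = -⅓ (k = 1/(-3) = -⅓ ≈ -0.33333)
L(u, Q) = 2 - (4 + u)²/2
W(n) = ¾ - n/4 (W(n) = 9/4 + (-(6 + n))/4 = 9/4 + (-6 - n)/4 = 9/4 + (-3/2 - n/4) = ¾ - n/4)
W(-2) + k*L(-5, 1) = (¾ - ¼*(-2)) - (2 - (4 - 5)²/2)/3 = (¾ + ½) - (2 - ½*(-1)²)/3 = 5/4 - (2 - ½*1)/3 = 5/4 - (2 - ½)/3 = 5/4 - ⅓*3/2 = 5/4 - ½ = ¾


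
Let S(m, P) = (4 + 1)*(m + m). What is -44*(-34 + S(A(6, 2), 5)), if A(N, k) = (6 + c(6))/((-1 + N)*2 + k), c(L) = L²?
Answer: -44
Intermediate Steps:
A(N, k) = 42/(-2 + k + 2*N) (A(N, k) = (6 + 6²)/((-1 + N)*2 + k) = (6 + 36)/((-2 + 2*N) + k) = 42/(-2 + k + 2*N))
S(m, P) = 10*m (S(m, P) = 5*(2*m) = 10*m)
-44*(-34 + S(A(6, 2), 5)) = -44*(-34 + 10*(42/(-2 + 2 + 2*6))) = -44*(-34 + 10*(42/(-2 + 2 + 12))) = -44*(-34 + 10*(42/12)) = -44*(-34 + 10*(42*(1/12))) = -44*(-34 + 10*(7/2)) = -44*(-34 + 35) = -44*1 = -44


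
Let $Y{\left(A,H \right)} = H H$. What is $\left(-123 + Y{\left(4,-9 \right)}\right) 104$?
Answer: $-4368$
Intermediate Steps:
$Y{\left(A,H \right)} = H^{2}$
$\left(-123 + Y{\left(4,-9 \right)}\right) 104 = \left(-123 + \left(-9\right)^{2}\right) 104 = \left(-123 + 81\right) 104 = \left(-42\right) 104 = -4368$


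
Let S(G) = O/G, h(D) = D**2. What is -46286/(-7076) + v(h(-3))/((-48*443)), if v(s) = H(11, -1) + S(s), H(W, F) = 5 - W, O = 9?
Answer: 246065221/37616016 ≈ 6.5415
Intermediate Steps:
S(G) = 9/G
v(s) = -6 + 9/s (v(s) = (5 - 1*11) + 9/s = (5 - 11) + 9/s = -6 + 9/s)
-46286/(-7076) + v(h(-3))/((-48*443)) = -46286/(-7076) + (-6 + 9/((-3)**2))/((-48*443)) = -46286*(-1/7076) + (-6 + 9/9)/(-21264) = 23143/3538 + (-6 + 9*(1/9))*(-1/21264) = 23143/3538 + (-6 + 1)*(-1/21264) = 23143/3538 - 5*(-1/21264) = 23143/3538 + 5/21264 = 246065221/37616016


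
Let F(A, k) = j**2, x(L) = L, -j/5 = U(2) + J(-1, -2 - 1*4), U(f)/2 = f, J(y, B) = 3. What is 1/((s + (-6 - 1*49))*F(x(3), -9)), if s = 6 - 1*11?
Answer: -1/73500 ≈ -1.3605e-5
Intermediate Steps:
U(f) = 2*f
s = -5 (s = 6 - 11 = -5)
j = -35 (j = -5*(2*2 + 3) = -5*(4 + 3) = -5*7 = -35)
F(A, k) = 1225 (F(A, k) = (-35)**2 = 1225)
1/((s + (-6 - 1*49))*F(x(3), -9)) = 1/((-5 + (-6 - 1*49))*1225) = 1/((-5 + (-6 - 49))*1225) = 1/((-5 - 55)*1225) = 1/(-60*1225) = 1/(-73500) = -1/73500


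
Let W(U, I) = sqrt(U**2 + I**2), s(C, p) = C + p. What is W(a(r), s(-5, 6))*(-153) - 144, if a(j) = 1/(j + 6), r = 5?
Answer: -144 - 153*sqrt(122)/11 ≈ -297.63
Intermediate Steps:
a(j) = 1/(6 + j)
W(U, I) = sqrt(I**2 + U**2)
W(a(r), s(-5, 6))*(-153) - 144 = sqrt((-5 + 6)**2 + (1/(6 + 5))**2)*(-153) - 144 = sqrt(1**2 + (1/11)**2)*(-153) - 144 = sqrt(1 + (1/11)**2)*(-153) - 144 = sqrt(1 + 1/121)*(-153) - 144 = sqrt(122/121)*(-153) - 144 = (sqrt(122)/11)*(-153) - 144 = -153*sqrt(122)/11 - 144 = -144 - 153*sqrt(122)/11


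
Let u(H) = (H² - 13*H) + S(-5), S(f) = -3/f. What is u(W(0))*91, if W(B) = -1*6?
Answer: 52143/5 ≈ 10429.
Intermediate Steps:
W(B) = -6
u(H) = ⅗ + H² - 13*H (u(H) = (H² - 13*H) - 3/(-5) = (H² - 13*H) - 3*(-⅕) = (H² - 13*H) + ⅗ = ⅗ + H² - 13*H)
u(W(0))*91 = (⅗ + (-6)² - 13*(-6))*91 = (⅗ + 36 + 78)*91 = (573/5)*91 = 52143/5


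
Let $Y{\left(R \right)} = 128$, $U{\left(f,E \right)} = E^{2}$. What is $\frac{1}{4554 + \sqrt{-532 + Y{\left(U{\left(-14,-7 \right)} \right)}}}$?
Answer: $\frac{2277}{10369660} - \frac{i \sqrt{101}}{10369660} \approx 0.00021958 - 9.6916 \cdot 10^{-7} i$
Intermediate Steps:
$\frac{1}{4554 + \sqrt{-532 + Y{\left(U{\left(-14,-7 \right)} \right)}}} = \frac{1}{4554 + \sqrt{-532 + 128}} = \frac{1}{4554 + \sqrt{-404}} = \frac{1}{4554 + 2 i \sqrt{101}}$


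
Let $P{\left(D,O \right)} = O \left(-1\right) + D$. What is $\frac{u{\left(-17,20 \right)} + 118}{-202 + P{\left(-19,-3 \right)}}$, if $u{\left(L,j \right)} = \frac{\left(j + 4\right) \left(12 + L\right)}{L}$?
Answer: $- \frac{1063}{1853} \approx -0.57366$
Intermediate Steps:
$P{\left(D,O \right)} = D - O$ ($P{\left(D,O \right)} = - O + D = D - O$)
$u{\left(L,j \right)} = \frac{\left(4 + j\right) \left(12 + L\right)}{L}$
$\frac{u{\left(-17,20 \right)} + 118}{-202 + P{\left(-19,-3 \right)}} = \frac{\frac{48 + 12 \cdot 20 - 17 \left(4 + 20\right)}{-17} + 118}{-202 - 16} = \frac{- \frac{48 + 240 - 408}{17} + 118}{-202 + \left(-19 + 3\right)} = \frac{- \frac{48 + 240 - 408}{17} + 118}{-202 - 16} = \frac{\left(- \frac{1}{17}\right) \left(-120\right) + 118}{-218} = \left(\frac{120}{17} + 118\right) \left(- \frac{1}{218}\right) = \frac{2126}{17} \left(- \frac{1}{218}\right) = - \frac{1063}{1853}$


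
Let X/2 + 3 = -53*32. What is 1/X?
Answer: -1/3398 ≈ -0.00029429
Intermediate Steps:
X = -3398 (X = -6 + 2*(-53*32) = -6 + 2*(-1696) = -6 - 3392 = -3398)
1/X = 1/(-3398) = -1/3398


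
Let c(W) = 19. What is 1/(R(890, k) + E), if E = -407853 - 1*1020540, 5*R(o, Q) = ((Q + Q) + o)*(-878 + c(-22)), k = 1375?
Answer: -1/2053745 ≈ -4.8692e-7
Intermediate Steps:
R(o, Q) = -1718*Q/5 - 859*o/5 (R(o, Q) = (((Q + Q) + o)*(-878 + 19))/5 = ((2*Q + o)*(-859))/5 = ((o + 2*Q)*(-859))/5 = (-1718*Q - 859*o)/5 = -1718*Q/5 - 859*o/5)
E = -1428393 (E = -407853 - 1020540 = -1428393)
1/(R(890, k) + E) = 1/((-1718/5*1375 - 859/5*890) - 1428393) = 1/((-472450 - 152902) - 1428393) = 1/(-625352 - 1428393) = 1/(-2053745) = -1/2053745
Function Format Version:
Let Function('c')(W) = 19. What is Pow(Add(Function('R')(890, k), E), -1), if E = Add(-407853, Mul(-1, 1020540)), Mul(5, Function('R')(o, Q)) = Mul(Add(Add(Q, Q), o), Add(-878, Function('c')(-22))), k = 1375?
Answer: Rational(-1, 2053745) ≈ -4.8692e-7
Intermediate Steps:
Function('R')(o, Q) = Add(Mul(Rational(-1718, 5), Q), Mul(Rational(-859, 5), o)) (Function('R')(o, Q) = Mul(Rational(1, 5), Mul(Add(Add(Q, Q), o), Add(-878, 19))) = Mul(Rational(1, 5), Mul(Add(Mul(2, Q), o), -859)) = Mul(Rational(1, 5), Mul(Add(o, Mul(2, Q)), -859)) = Mul(Rational(1, 5), Add(Mul(-1718, Q), Mul(-859, o))) = Add(Mul(Rational(-1718, 5), Q), Mul(Rational(-859, 5), o)))
E = -1428393 (E = Add(-407853, -1020540) = -1428393)
Pow(Add(Function('R')(890, k), E), -1) = Pow(Add(Add(Mul(Rational(-1718, 5), 1375), Mul(Rational(-859, 5), 890)), -1428393), -1) = Pow(Add(Add(-472450, -152902), -1428393), -1) = Pow(Add(-625352, -1428393), -1) = Pow(-2053745, -1) = Rational(-1, 2053745)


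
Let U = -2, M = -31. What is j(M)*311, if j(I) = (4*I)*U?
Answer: 77128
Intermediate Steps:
j(I) = -8*I (j(I) = (4*I)*(-2) = -8*I)
j(M)*311 = -8*(-31)*311 = 248*311 = 77128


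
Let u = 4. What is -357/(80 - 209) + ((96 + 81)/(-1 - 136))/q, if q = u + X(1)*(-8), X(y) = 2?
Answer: 67749/23564 ≈ 2.8751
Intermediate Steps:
q = -12 (q = 4 + 2*(-8) = 4 - 16 = -12)
-357/(80 - 209) + ((96 + 81)/(-1 - 136))/q = -357/(80 - 209) + ((96 + 81)/(-1 - 136))/(-12) = -357/(-129) + (177/(-137))*(-1/12) = -357*(-1/129) + (177*(-1/137))*(-1/12) = 119/43 - 177/137*(-1/12) = 119/43 + 59/548 = 67749/23564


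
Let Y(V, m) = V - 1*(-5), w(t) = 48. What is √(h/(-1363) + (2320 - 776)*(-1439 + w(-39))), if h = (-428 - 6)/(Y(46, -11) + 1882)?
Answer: I*√14908359119132437178/2634679 ≈ 1465.5*I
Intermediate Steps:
Y(V, m) = 5 + V (Y(V, m) = V + 5 = 5 + V)
h = -434/1933 (h = (-428 - 6)/((5 + 46) + 1882) = -434/(51 + 1882) = -434/1933 ≈ -0.22452)
√(h/(-1363) + (2320 - 776)*(-1439 + w(-39))) = √(-434/1933/(-1363) + (2320 - 776)*(-1439 + 48)) = √(-434/1933*(-1/1363) + 1544*(-1391)) = √(434/2634679 - 2147704) = √(-5658510626582/2634679) = I*√14908359119132437178/2634679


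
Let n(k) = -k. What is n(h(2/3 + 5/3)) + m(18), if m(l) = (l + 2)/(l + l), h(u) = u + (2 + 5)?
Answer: -79/9 ≈ -8.7778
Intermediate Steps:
h(u) = 7 + u (h(u) = u + 7 = 7 + u)
m(l) = (2 + l)/(2*l) (m(l) = (2 + l)/((2*l)) = (2 + l)*(1/(2*l)) = (2 + l)/(2*l))
n(h(2/3 + 5/3)) + m(18) = -(7 + (2/3 + 5/3)) + (½)*(2 + 18)/18 = -(7 + (2*(⅓) + 5*(⅓))) + (½)*(1/18)*20 = -(7 + (⅔ + 5/3)) + 5/9 = -(7 + 7/3) + 5/9 = -1*28/3 + 5/9 = -28/3 + 5/9 = -79/9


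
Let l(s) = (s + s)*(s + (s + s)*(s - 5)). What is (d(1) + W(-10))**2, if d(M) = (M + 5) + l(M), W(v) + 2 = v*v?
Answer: 8100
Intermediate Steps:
W(v) = -2 + v**2 (W(v) = -2 + v*v = -2 + v**2)
l(s) = 2*s*(s + 2*s*(-5 + s)) (l(s) = (2*s)*(s + (2*s)*(-5 + s)) = (2*s)*(s + 2*s*(-5 + s)) = 2*s*(s + 2*s*(-5 + s)))
d(M) = 5 + M + M**2*(-18 + 4*M) (d(M) = (M + 5) + M**2*(-18 + 4*M) = (5 + M) + M**2*(-18 + 4*M) = 5 + M + M**2*(-18 + 4*M))
(d(1) + W(-10))**2 = ((5 + 1 + 1**2*(-18 + 4*1)) + (-2 + (-10)**2))**2 = ((5 + 1 + 1*(-18 + 4)) + (-2 + 100))**2 = ((5 + 1 + 1*(-14)) + 98)**2 = ((5 + 1 - 14) + 98)**2 = (-8 + 98)**2 = 90**2 = 8100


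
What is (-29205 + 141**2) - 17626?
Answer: -26950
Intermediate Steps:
(-29205 + 141**2) - 17626 = (-29205 + 19881) - 17626 = -9324 - 17626 = -26950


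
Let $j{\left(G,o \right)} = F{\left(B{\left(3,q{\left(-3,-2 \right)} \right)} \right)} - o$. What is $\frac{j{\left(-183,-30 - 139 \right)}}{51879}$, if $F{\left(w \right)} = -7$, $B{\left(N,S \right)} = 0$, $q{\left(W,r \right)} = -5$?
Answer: $\frac{54}{17293} \approx 0.0031227$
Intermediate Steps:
$j{\left(G,o \right)} = -7 - o$
$\frac{j{\left(-183,-30 - 139 \right)}}{51879} = \frac{-7 - \left(-30 - 139\right)}{51879} = \left(-7 - -169\right) \frac{1}{51879} = \left(-7 + 169\right) \frac{1}{51879} = 162 \cdot \frac{1}{51879} = \frac{54}{17293}$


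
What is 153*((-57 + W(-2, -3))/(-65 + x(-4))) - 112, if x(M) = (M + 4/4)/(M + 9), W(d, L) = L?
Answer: 2291/82 ≈ 27.939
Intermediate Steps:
x(M) = (1 + M)/(9 + M) (x(M) = (M + 4*(¼))/(9 + M) = (M + 1)/(9 + M) = (1 + M)/(9 + M))
153*((-57 + W(-2, -3))/(-65 + x(-4))) - 112 = 153*((-57 - 3)/(-65 + (1 - 4)/(9 - 4))) - 112 = 153*(-60/(-65 - 3/5)) - 112 = 153*(-60/(-65 + (⅕)*(-3))) - 112 = 153*(-60/(-65 - ⅗)) - 112 = 153*(-60/(-328/5)) - 112 = 153*(-60*(-5/328)) - 112 = 153*(75/82) - 112 = 11475/82 - 112 = 2291/82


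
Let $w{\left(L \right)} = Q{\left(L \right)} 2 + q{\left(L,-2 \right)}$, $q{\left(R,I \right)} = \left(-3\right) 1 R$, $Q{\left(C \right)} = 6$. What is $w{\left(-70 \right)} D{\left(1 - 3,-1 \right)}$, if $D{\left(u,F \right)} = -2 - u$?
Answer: $0$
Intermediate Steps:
$q{\left(R,I \right)} = - 3 R$
$w{\left(L \right)} = 12 - 3 L$ ($w{\left(L \right)} = 6 \cdot 2 - 3 L = 12 - 3 L$)
$w{\left(-70 \right)} D{\left(1 - 3,-1 \right)} = \left(12 - -210\right) \left(-2 - \left(1 - 3\right)\right) = \left(12 + 210\right) \left(-2 - \left(1 - 3\right)\right) = 222 \left(-2 - -2\right) = 222 \left(-2 + 2\right) = 222 \cdot 0 = 0$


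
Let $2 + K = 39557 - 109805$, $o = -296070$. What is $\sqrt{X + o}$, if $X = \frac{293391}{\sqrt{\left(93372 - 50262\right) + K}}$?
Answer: $\frac{\sqrt{-54519780543000 - 3981315870 i \sqrt{6785}}}{13570} \approx 1.6365 - 544.13 i$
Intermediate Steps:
$K = -70250$ ($K = -2 + \left(39557 - 109805\right) = -2 - 70248 = -70250$)
$X = - \frac{293391 i \sqrt{6785}}{13570}$ ($X = \frac{293391}{\sqrt{\left(93372 - 50262\right) - 70250}} = \frac{293391}{\sqrt{43110 - 70250}} = \frac{293391}{\sqrt{-27140}} = \frac{293391}{2 i \sqrt{6785}} = 293391 \left(- \frac{i \sqrt{6785}}{13570}\right) = - \frac{293391 i \sqrt{6785}}{13570} \approx - 1780.9 i$)
$\sqrt{X + o} = \sqrt{- \frac{293391 i \sqrt{6785}}{13570} - 296070} = \sqrt{-296070 - \frac{293391 i \sqrt{6785}}{13570}}$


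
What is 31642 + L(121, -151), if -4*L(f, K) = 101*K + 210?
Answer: 141609/4 ≈ 35402.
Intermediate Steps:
L(f, K) = -105/2 - 101*K/4 (L(f, K) = -(101*K + 210)/4 = -(210 + 101*K)/4 = -105/2 - 101*K/4)
31642 + L(121, -151) = 31642 + (-105/2 - 101/4*(-151)) = 31642 + (-105/2 + 15251/4) = 31642 + 15041/4 = 141609/4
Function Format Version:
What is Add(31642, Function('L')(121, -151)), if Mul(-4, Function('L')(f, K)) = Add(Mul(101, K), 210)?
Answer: Rational(141609, 4) ≈ 35402.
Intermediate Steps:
Function('L')(f, K) = Add(Rational(-105, 2), Mul(Rational(-101, 4), K)) (Function('L')(f, K) = Mul(Rational(-1, 4), Add(Mul(101, K), 210)) = Mul(Rational(-1, 4), Add(210, Mul(101, K))) = Add(Rational(-105, 2), Mul(Rational(-101, 4), K)))
Add(31642, Function('L')(121, -151)) = Add(31642, Add(Rational(-105, 2), Mul(Rational(-101, 4), -151))) = Add(31642, Add(Rational(-105, 2), Rational(15251, 4))) = Add(31642, Rational(15041, 4)) = Rational(141609, 4)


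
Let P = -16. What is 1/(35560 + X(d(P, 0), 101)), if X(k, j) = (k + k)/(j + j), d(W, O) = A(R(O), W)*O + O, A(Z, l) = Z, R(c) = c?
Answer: 1/35560 ≈ 2.8121e-5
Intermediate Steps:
d(W, O) = O + O² (d(W, O) = O*O + O = O² + O = O + O²)
X(k, j) = k/j (X(k, j) = (2*k)/((2*j)) = (2*k)*(1/(2*j)) = k/j)
1/(35560 + X(d(P, 0), 101)) = 1/(35560 + (0*(1 + 0))/101) = 1/(35560 + (0*1)*(1/101)) = 1/(35560 + 0*(1/101)) = 1/(35560 + 0) = 1/35560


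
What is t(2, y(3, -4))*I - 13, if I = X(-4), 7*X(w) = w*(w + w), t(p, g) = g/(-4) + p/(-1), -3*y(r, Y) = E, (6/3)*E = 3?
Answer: -151/7 ≈ -21.571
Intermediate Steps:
E = 3/2 (E = (1/2)*3 = 3/2 ≈ 1.5000)
y(r, Y) = -1/2 (y(r, Y) = -1/3*3/2 = -1/2)
t(p, g) = -p - g/4 (t(p, g) = g*(-1/4) + p*(-1) = -g/4 - p = -p - g/4)
X(w) = 2*w**2/7 (X(w) = (w*(w + w))/7 = (w*(2*w))/7 = (2*w**2)/7 = 2*w**2/7)
I = 32/7 (I = (2/7)*(-4)**2 = (2/7)*16 = 32/7 ≈ 4.5714)
t(2, y(3, -4))*I - 13 = (-1*2 - 1/4*(-1/2))*(32/7) - 13 = (-2 + 1/8)*(32/7) - 13 = -15/8*32/7 - 13 = -60/7 - 13 = -151/7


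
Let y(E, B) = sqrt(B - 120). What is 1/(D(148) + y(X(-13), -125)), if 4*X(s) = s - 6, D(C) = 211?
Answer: 211/44766 - 7*I*sqrt(5)/44766 ≈ 0.0047134 - 0.00034965*I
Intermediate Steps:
X(s) = -3/2 + s/4 (X(s) = (s - 6)/4 = (-6 + s)/4 = -3/2 + s/4)
y(E, B) = sqrt(-120 + B)
1/(D(148) + y(X(-13), -125)) = 1/(211 + sqrt(-120 - 125)) = 1/(211 + sqrt(-245)) = 1/(211 + 7*I*sqrt(5))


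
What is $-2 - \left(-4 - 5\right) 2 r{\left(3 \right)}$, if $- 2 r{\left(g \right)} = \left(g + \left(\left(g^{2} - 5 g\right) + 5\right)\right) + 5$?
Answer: $-65$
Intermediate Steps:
$r{\left(g \right)} = -5 + 2 g - \frac{g^{2}}{2}$ ($r{\left(g \right)} = - \frac{\left(g + \left(\left(g^{2} - 5 g\right) + 5\right)\right) + 5}{2} = - \frac{\left(g + \left(5 + g^{2} - 5 g\right)\right) + 5}{2} = - \frac{\left(5 + g^{2} - 4 g\right) + 5}{2} = - \frac{10 + g^{2} - 4 g}{2} = -5 + 2 g - \frac{g^{2}}{2}$)
$-2 - \left(-4 - 5\right) 2 r{\left(3 \right)} = -2 - \left(-4 - 5\right) 2 \left(-5 + 2 \cdot 3 - \frac{3^{2}}{2}\right) = -2 - \left(-9\right) 2 \left(-5 + 6 - \frac{9}{2}\right) = -2 - - 18 \left(-5 + 6 - \frac{9}{2}\right) = -2 - \left(-18\right) \left(- \frac{7}{2}\right) = -2 - 63 = -65$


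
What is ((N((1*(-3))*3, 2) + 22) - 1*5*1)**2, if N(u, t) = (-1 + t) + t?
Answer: 400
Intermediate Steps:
N(u, t) = -1 + 2*t
((N((1*(-3))*3, 2) + 22) - 1*5*1)**2 = (((-1 + 2*2) + 22) - 1*5*1)**2 = (((-1 + 4) + 22) - 5*1)**2 = ((3 + 22) - 5)**2 = (25 - 5)**2 = 20**2 = 400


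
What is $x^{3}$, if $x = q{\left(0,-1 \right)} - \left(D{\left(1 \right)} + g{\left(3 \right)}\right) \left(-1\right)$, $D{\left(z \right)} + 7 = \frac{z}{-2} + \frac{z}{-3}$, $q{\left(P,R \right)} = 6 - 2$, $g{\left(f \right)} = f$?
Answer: $- \frac{125}{216} \approx -0.5787$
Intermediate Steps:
$q{\left(P,R \right)} = 4$ ($q{\left(P,R \right)} = 6 - 2 = 4$)
$D{\left(z \right)} = -7 - \frac{5 z}{6}$ ($D{\left(z \right)} = -7 + \left(\frac{z}{-2} + \frac{z}{-3}\right) = -7 + \left(z \left(- \frac{1}{2}\right) + z \left(- \frac{1}{3}\right)\right) = -7 - \frac{5 z}{6}$)
$x = - \frac{5}{6}$ ($x = 4 - \left(\left(-7 - \frac{5}{6}\right) + 3\right) \left(-1\right) = 4 - \left(- \frac{47}{6} + 3\right) \left(-1\right) = 4 - \left(- \frac{29}{6}\right) \left(-1\right) = 4 - \frac{29}{6} = - \frac{5}{6} \approx -0.83333$)
$x^{3} = \left(- \frac{5}{6}\right)^{3} = - \frac{125}{216}$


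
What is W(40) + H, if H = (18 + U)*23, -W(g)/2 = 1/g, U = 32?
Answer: 22999/20 ≈ 1149.9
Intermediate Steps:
W(g) = -2/g
H = 1150 (H = (18 + 32)*23 = 50*23 = 1150)
W(40) + H = -2/40 + 1150 = -2*1/40 + 1150 = -1/20 + 1150 = 22999/20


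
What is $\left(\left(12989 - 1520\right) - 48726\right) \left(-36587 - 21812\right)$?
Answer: $2175771543$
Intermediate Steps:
$\left(\left(12989 - 1520\right) - 48726\right) \left(-36587 - 21812\right) = \left(\left(12989 - 1520\right) - 48726\right) \left(-58399\right) = \left(11469 - 48726\right) \left(-58399\right) = \left(-37257\right) \left(-58399\right) = 2175771543$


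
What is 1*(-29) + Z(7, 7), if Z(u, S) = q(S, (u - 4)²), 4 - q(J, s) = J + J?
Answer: -39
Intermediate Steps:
q(J, s) = 4 - 2*J (q(J, s) = 4 - (J + J) = 4 - 2*J)
Z(u, S) = 4 - 2*S
1*(-29) + Z(7, 7) = 1*(-29) + (4 - 2*7) = -29 + (4 - 14) = -29 - 10 = -39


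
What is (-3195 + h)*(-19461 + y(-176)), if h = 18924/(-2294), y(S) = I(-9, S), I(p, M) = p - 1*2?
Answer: 71542600944/1147 ≈ 6.2374e+7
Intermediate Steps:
I(p, M) = -2 + p (I(p, M) = p - 2 = -2 + p)
y(S) = -11 (y(S) = -2 - 9 = -11)
h = -9462/1147 (h = 18924*(-1/2294) = -9462/1147 ≈ -8.2493)
(-3195 + h)*(-19461 + y(-176)) = (-3195 - 9462/1147)*(-19461 - 11) = -3674127/1147*(-19472) = 71542600944/1147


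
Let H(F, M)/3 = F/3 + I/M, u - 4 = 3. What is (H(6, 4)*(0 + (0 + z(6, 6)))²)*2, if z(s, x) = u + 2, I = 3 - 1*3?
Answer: 972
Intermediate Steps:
u = 7 (u = 4 + 3 = 7)
I = 0 (I = 3 - 3 = 0)
z(s, x) = 9 (z(s, x) = 7 + 2 = 9)
H(F, M) = F (H(F, M) = 3*(F/3 + 0/M) = 3*(F*(⅓) + 0) = 3*(F/3 + 0) = 3*(F/3) = F)
(H(6, 4)*(0 + (0 + z(6, 6)))²)*2 = (6*(0 + (0 + 9))²)*2 = (6*(0 + 9)²)*2 = (6*9²)*2 = (6*81)*2 = 486*2 = 972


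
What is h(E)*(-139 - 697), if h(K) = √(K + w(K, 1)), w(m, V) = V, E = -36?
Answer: -836*I*√35 ≈ -4945.8*I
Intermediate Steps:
h(K) = √(1 + K) (h(K) = √(K + 1) = √(1 + K))
h(E)*(-139 - 697) = √(1 - 36)*(-139 - 697) = √(-35)*(-836) = (I*√35)*(-836) = -836*I*√35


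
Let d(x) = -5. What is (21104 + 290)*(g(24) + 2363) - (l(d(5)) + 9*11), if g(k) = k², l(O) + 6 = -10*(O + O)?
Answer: 62876773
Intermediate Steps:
l(O) = -6 - 20*O (l(O) = -6 - 10*(O + O) = -6 - 20*O)
(21104 + 290)*(g(24) + 2363) - (l(d(5)) + 9*11) = (21104 + 290)*(24² + 2363) - ((-6 - 20*(-5)) + 9*11) = 21394*(576 + 2363) - ((-6 + 100) + 99) = 21394*2939 - (94 + 99) = 62876966 - 1*193 = 62876966 - 193 = 62876773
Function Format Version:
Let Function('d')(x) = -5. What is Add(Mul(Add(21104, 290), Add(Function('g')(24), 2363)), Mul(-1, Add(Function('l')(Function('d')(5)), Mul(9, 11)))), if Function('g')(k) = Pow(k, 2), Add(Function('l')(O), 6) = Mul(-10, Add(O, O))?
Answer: 62876773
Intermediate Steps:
Function('l')(O) = Add(-6, Mul(-20, O)) (Function('l')(O) = Add(-6, Mul(-10, Add(O, O))) = Add(-6, Mul(-10, Mul(2, O))) = Add(-6, Mul(-20, O)))
Add(Mul(Add(21104, 290), Add(Function('g')(24), 2363)), Mul(-1, Add(Function('l')(Function('d')(5)), Mul(9, 11)))) = Add(Mul(Add(21104, 290), Add(Pow(24, 2), 2363)), Mul(-1, Add(Add(-6, Mul(-20, -5)), Mul(9, 11)))) = Add(Mul(21394, Add(576, 2363)), Mul(-1, Add(Add(-6, 100), 99))) = Add(Mul(21394, 2939), Mul(-1, Add(94, 99))) = Add(62876966, Mul(-1, 193)) = Add(62876966, -193) = 62876773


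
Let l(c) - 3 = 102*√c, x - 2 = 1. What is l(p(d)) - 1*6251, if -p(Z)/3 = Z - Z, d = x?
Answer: -6248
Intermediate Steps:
x = 3 (x = 2 + 1 = 3)
d = 3
p(Z) = 0 (p(Z) = -3*(Z - Z) = -3*0 = 0)
l(c) = 3 + 102*√c
l(p(d)) - 1*6251 = (3 + 102*√0) - 1*6251 = (3 + 102*0) - 6251 = (3 + 0) - 6251 = 3 - 6251 = -6248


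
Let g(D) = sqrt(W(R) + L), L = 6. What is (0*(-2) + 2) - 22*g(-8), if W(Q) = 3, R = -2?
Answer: -64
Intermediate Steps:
g(D) = 3 (g(D) = sqrt(3 + 6) = sqrt(9) = 3)
(0*(-2) + 2) - 22*g(-8) = (0*(-2) + 2) - 22*3 = (0 + 2) - 66 = 2 - 66 = -64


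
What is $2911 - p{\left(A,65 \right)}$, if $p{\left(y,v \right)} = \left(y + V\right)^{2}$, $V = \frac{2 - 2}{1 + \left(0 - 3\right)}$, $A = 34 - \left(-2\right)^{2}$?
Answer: $2011$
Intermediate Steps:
$A = 30$ ($A = 34 - 4 = 30$)
$V = 0$ ($V = \frac{0}{1 + \left(0 - 3\right)} = \frac{0}{1 - 3} = \frac{0}{-2} = 0 \left(- \frac{1}{2}\right) = 0$)
$p{\left(y,v \right)} = y^{2}$ ($p{\left(y,v \right)} = \left(y + 0\right)^{2} = y^{2}$)
$2911 - p{\left(A,65 \right)} = 2911 - 30^{2} = 2911 - 900 = 2011$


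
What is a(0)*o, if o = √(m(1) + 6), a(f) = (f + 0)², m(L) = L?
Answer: 0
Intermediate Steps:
a(f) = f²
o = √7 (o = √(1 + 6) = √7 ≈ 2.6458)
a(0)*o = 0²*√7 = 0*√7 = 0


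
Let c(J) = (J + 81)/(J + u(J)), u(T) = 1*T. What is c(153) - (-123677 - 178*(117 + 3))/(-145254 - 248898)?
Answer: 2658347/6700584 ≈ 0.39673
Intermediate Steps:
u(T) = T
c(J) = (81 + J)/(2*J) (c(J) = (J + 81)/(J + J) = (81 + J)/((2*J)) = (81 + J)*(1/(2*J)) = (81 + J)/(2*J))
c(153) - (-123677 - 178*(117 + 3))/(-145254 - 248898) = (1/2)*(81 + 153)/153 - (-123677 - 178*(117 + 3))/(-145254 - 248898) = (1/2)*(1/153)*234 - (-123677 - 178*120)/(-394152) = 13/17 - (-123677 - 21360)*(-1)/394152 = 13/17 - (-145037)*(-1)/394152 = 13/17 - 1*145037/394152 = 13/17 - 145037/394152 = 2658347/6700584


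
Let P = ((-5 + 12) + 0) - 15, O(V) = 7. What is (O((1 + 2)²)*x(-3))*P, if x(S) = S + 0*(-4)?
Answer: 168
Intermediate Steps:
P = -8 (P = (7 + 0) - 15 = 7 - 15 = -8)
x(S) = S (x(S) = S + 0 = S)
(O((1 + 2)²)*x(-3))*P = (7*(-3))*(-8) = -21*(-8) = 168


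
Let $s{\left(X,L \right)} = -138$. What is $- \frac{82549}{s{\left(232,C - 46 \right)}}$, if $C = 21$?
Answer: $\frac{82549}{138} \approx 598.18$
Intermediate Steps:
$- \frac{82549}{s{\left(232,C - 46 \right)}} = - \frac{82549}{-138} = \left(-82549\right) \left(- \frac{1}{138}\right) = \frac{82549}{138}$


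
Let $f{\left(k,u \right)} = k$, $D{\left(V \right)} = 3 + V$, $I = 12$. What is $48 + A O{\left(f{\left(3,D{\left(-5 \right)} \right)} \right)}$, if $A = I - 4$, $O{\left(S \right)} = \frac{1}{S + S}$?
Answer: $\frac{148}{3} \approx 49.333$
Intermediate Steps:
$O{\left(S \right)} = \frac{1}{2 S}$
$A = 8$ ($A = 12 - 4 = 8$)
$48 + A O{\left(f{\left(3,D{\left(-5 \right)} \right)} \right)} = 48 + 8 \frac{1}{2 \cdot 3} = 48 + 8 \cdot \frac{1}{2} \cdot \frac{1}{3} = 48 + 8 \cdot \frac{1}{6} = 48 + \frac{4}{3} = \frac{148}{3}$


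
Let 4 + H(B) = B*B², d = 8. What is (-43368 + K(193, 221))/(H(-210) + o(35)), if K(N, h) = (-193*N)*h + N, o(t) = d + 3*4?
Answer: 2068801/2315246 ≈ 0.89356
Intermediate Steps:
o(t) = 20 (o(t) = 8 + 3*4 = 8 + 12 = 20)
K(N, h) = N - 193*N*h (K(N, h) = -193*N*h + N = N - 193*N*h)
H(B) = -4 + B³ (H(B) = -4 + B*B² = -4 + B³)
(-43368 + K(193, 221))/(H(-210) + o(35)) = (-43368 + 193*(1 - 193*221))/((-4 + (-210)³) + 20) = (-43368 + 193*(1 - 42653))/((-4 - 9261000) + 20) = (-43368 + 193*(-42652))/(-9261004 + 20) = (-43368 - 8231836)/(-9260984) = -8275204*(-1/9260984) = 2068801/2315246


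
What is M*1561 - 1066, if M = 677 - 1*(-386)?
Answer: 1658277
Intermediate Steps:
M = 1063 (M = 677 + 386 = 1063)
M*1561 - 1066 = 1063*1561 - 1066 = 1659343 - 1066 = 1658277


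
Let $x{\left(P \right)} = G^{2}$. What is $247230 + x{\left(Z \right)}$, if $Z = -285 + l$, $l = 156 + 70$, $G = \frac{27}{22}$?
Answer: $\frac{119660049}{484} \approx 2.4723 \cdot 10^{5}$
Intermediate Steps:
$G = \frac{27}{22}$ ($G = 27 \cdot \frac{1}{22} = \frac{27}{22} \approx 1.2273$)
$l = 226$
$Z = -59$ ($Z = -285 + 226 = -59$)
$x{\left(P \right)} = \frac{729}{484}$ ($x{\left(P \right)} = \left(\frac{27}{22}\right)^{2} = \frac{729}{484}$)
$247230 + x{\left(Z \right)} = 247230 + \frac{729}{484} = \frac{119660049}{484}$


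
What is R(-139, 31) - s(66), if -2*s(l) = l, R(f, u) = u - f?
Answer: 203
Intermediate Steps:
s(l) = -l/2
R(-139, 31) - s(66) = (31 - 1*(-139)) - (-1)*66/2 = (31 + 139) - 1*(-33) = 170 + 33 = 203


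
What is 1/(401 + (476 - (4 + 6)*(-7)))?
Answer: 1/947 ≈ 0.0010560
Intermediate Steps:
1/(401 + (476 - (4 + 6)*(-7))) = 1/(401 + (476 - 10*(-7))) = 1/(401 + (476 - 1*(-70))) = 1/(401 + (476 + 70)) = 1/(401 + 546) = 1/947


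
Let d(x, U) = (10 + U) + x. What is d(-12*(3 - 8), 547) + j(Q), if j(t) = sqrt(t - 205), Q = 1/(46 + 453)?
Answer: 617 + 3*I*sqrt(5671634)/499 ≈ 617.0 + 14.318*I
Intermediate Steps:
Q = 1/499 ≈ 0.0020040
d(x, U) = 10 + U + x
j(t) = sqrt(-205 + t)
d(-12*(3 - 8), 547) + j(Q) = (10 + 547 - 12*(3 - 8)) + sqrt(-205 + 1/499) = (10 + 547 - 12*(-5)) + sqrt(-102294/499) = (10 + 547 + 60) + 3*I*sqrt(5671634)/499 = 617 + 3*I*sqrt(5671634)/499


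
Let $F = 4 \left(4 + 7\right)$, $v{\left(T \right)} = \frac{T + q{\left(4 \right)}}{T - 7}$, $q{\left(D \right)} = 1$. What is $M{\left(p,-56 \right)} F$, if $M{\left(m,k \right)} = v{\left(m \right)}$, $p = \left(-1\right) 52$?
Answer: $\frac{2244}{59} \approx 38.034$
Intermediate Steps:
$p = -52$
$v{\left(T \right)} = \frac{1 + T}{-7 + T}$ ($v{\left(T \right)} = \frac{T + 1}{T - 7} = \frac{1 + T}{-7 + T}$)
$M{\left(m,k \right)} = \frac{1 + m}{-7 + m}$
$F = 44$ ($F = 4 \cdot 11 = 44$)
$M{\left(p,-56 \right)} F = \frac{1 - 52}{-7 - 52} \cdot 44 = \frac{1}{-59} \left(-51\right) 44 = \left(- \frac{1}{59}\right) \left(-51\right) 44 = \frac{51}{59} \cdot 44 = \frac{2244}{59}$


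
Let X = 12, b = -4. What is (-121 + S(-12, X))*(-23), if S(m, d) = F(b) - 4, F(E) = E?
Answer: 2967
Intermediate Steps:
S(m, d) = -8 (S(m, d) = -4 - 4 = -8)
(-121 + S(-12, X))*(-23) = (-121 - 8)*(-23) = -129*(-23) = 2967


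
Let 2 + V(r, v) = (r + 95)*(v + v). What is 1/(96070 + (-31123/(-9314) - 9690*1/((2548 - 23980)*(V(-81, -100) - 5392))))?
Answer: 421998712/40542826359439 ≈ 1.0409e-5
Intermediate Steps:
V(r, v) = -2 + 2*v*(95 + r) (V(r, v) = -2 + (r + 95)*(v + v) = -2 + (95 + r)*(2*v) = -2 + 2*v*(95 + r))
1/(96070 + (-31123/(-9314) - 9690*1/((2548 - 23980)*(V(-81, -100) - 5392)))) = 1/(96070 + (-31123/(-9314) - 9690*1/((2548 - 23980)*((-2 + 190*(-100) + 2*(-81)*(-100)) - 5392)))) = 1/(96070 + (-31123*(-1/9314) - 9690*(-1/(21432*((-2 - 19000 + 16200) - 5392))))) = 1/(96070 + (31123/9314 - 9690*(-1/(21432*(-2802 - 5392))))) = 1/(96070 + (31123/9314 - 9690/((-8194*(-21432))))) = 1/(96070 + (31123/9314 - 9690/175613808)) = 1/(96070 + (31123/9314 - 9690*1/175613808)) = 1/(96070 + (31123/9314 - 5/90616)) = 1/(96070 + 1410097599/421998712) = 1/(40542826359439/421998712) = 421998712/40542826359439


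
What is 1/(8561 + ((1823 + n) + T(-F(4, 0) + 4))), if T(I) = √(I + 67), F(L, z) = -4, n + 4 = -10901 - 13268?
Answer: -13789/190136446 - 5*√3/190136446 ≈ -7.2567e-5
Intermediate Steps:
n = -24173 (n = -4 + (-10901 - 13268) = -4 - 24169 = -24173)
T(I) = √(67 + I)
1/(8561 + ((1823 + n) + T(-F(4, 0) + 4))) = 1/(8561 + ((1823 - 24173) + √(67 + (-1*(-4) + 4)))) = 1/(8561 + (-22350 + √(67 + (4 + 4)))) = 1/(8561 + (-22350 + √(67 + 8))) = 1/(8561 + (-22350 + √75)) = 1/(8561 + (-22350 + 5*√3)) = 1/(-13789 + 5*√3)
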